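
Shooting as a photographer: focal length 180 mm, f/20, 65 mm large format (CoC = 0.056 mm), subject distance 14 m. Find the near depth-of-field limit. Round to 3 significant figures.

9.47 m

Hyperfocal distance H = f²/(N·c) + f = 180²/(20 × 0.056) + 180 = 32400/1.12 + 180 ≈ 29108.6 mm ≈ 29.11 m.
Near limit Dn = s·(H − f)/(H + s − 2f) = 14000 × (29108.6 − 180) / (29108.6 + 14000 − 2 × 180) = 14000 × 28928.6 / 42748.6 ≈ 9474.0 mm ≈ 9.47 m.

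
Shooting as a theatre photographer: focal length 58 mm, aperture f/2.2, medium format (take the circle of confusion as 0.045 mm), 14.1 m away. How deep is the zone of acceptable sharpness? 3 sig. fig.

Hyperfocal distance H = f²/(N·c) + f = 58²/(2.2 × 0.045) + 58 = 3364/0.099 + 58 ≈ 34037.8 mm ≈ 34.04 m.
Near limit Dn = s·(H − f)/(H + s − 2f) = 14100 × (34037.8 − 58) / (34037.8 + 14100 − 2 × 58) = 14100 × 33979.8 / 48021.8 ≈ 9977 mm.
Far limit Df = s·(H − f)/(H − s) = 14100 × (34037.8 − 58) / (34037.8 − 14100) = 14100 × 33979.8 / 19937.8 ≈ 24030 mm.
Depth of field = Df − Dn = 24030 − 9977 ≈ 14053 mm ≈ 14.1 m.

14.1 m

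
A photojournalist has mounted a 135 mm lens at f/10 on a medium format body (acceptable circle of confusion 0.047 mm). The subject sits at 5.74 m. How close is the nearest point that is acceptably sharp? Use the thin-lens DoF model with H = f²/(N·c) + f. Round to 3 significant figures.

5.02 m

Hyperfocal distance H = f²/(N·c) + f = 135²/(10 × 0.047) + 135 = 18225/0.47 + 135 ≈ 38911.6 mm ≈ 38.91 m.
Near limit Dn = s·(H − f)/(H + s − 2f) = 5740 × (38911.6 − 135) / (38911.6 + 5740 − 2 × 135) = 5740 × 38776.6 / 44381.6 ≈ 5015.1 mm ≈ 5.02 m.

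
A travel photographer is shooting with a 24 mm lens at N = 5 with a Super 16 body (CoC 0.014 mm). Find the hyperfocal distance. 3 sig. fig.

8.25 m

Hyperfocal distance H = f²/(N·c) + f = 24²/(5 × 0.014) + 24 = 576/0.07 + 24 ≈ 8252.6 mm ≈ 8.25 m.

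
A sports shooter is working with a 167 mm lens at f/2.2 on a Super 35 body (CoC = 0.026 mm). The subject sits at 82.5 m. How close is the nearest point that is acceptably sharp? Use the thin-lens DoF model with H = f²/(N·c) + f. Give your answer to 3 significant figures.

70.6 m

Hyperfocal distance H = f²/(N·c) + f = 167²/(2.2 × 0.026) + 167 = 27889/0.0572 + 167 ≈ 487736.9 mm ≈ 487.7 m.
Near limit Dn = s·(H − f)/(H + s − 2f) = 82500 × (487736.9 − 167) / (487736.9 + 82500 − 2 × 167) = 82500 × 487569.9 / 569902.9 ≈ 70581 mm ≈ 70.6 m.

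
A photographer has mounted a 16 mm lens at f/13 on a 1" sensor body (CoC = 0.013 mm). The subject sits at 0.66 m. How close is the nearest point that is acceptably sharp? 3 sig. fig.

463 mm

Hyperfocal distance H = f²/(N·c) + f = 16²/(13 × 0.013) + 16 = 256/0.169 + 16 ≈ 1530.8 mm ≈ 1.531 m.
Near limit Dn = s·(H − f)/(H + s − 2f) = 660 × (1530.8 − 16) / (1530.8 + 660 − 2 × 16) = 660 × 1514.8 / 2158.8 ≈ 463.11 mm.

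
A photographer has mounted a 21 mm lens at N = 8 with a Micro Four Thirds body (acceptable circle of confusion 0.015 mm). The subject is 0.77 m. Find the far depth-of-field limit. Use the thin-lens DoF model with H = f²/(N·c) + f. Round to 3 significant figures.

Hyperfocal distance H = f²/(N·c) + f = 21²/(8 × 0.015) + 21 = 441/0.12 + 21 ≈ 3696.0 mm ≈ 3.696 m.
Far limit Df = s·(H − f)/(H − s) = 770 × (3696.0 − 21) / (3696.0 − 770) = 770 × 3675.0 / 2926.0 ≈ 967.11 mm ≈ 0.967 m.

0.967 m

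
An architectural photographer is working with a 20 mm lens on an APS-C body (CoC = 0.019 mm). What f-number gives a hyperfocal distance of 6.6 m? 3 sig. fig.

f/3.20

Rearrange H = f²/(N·c) + f for N: N = f² / ((H − f)·c).
N = 20² / ((6600 − 20) × 0.019) = 400 / 125.0 ≈ 3.20.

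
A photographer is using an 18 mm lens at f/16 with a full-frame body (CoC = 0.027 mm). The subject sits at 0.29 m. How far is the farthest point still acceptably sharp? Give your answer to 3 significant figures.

455 mm

Hyperfocal distance H = f²/(N·c) + f = 18²/(16 × 0.027) + 18 = 324/0.432 + 18 ≈ 768.0 mm ≈ 0.768 m.
Far limit Df = s·(H − f)/(H − s) = 290 × (768.0 − 18) / (768.0 − 290) = 290 × 750.0 / 478.0 ≈ 455.02 mm.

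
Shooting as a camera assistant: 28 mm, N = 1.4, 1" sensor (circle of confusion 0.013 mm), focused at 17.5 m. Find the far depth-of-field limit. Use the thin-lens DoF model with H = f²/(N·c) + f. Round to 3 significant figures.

29.4 m

Hyperfocal distance H = f²/(N·c) + f = 28²/(1.4 × 0.013) + 28 = 784/0.0182 + 28 ≈ 43104.9 mm ≈ 43.10 m.
Far limit Df = s·(H − f)/(H − s) = 17500 × (43104.9 − 28) / (43104.9 − 17500) = 17500 × 43076.9 / 25604.9 ≈ 29441 mm ≈ 29.4 m.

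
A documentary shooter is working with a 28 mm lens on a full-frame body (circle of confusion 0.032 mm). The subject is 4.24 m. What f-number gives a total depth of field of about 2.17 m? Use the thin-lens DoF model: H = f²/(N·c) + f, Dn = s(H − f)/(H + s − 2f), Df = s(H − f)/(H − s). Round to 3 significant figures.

Write h = H − f = f²/(N·c). The thin-lens limits are Dn = s·h/(h + (s−f)) and Df = s·h/(h − (s−f)), so DoF = Df − Dn = 2·s·(s−f)·h / (h² − (s−f)²).
That is a quadratic in h: DoF·h² − 2·s·(s−f)·h − DoF·(s−f)² = 0 ⇒ h = (s−f)·(s + √(s² + DoF²)) / DoF = 4212 × (4240 + √(4240² + 2170²)) / 2170 = 4212 × (4240 + 4763.03) / 2170 ≈ 17475 mm.
Then N = f²/(c·h) = 28² / (0.032 × 17475) = 784 / 559.20 ≈ 1.40.

f/1.40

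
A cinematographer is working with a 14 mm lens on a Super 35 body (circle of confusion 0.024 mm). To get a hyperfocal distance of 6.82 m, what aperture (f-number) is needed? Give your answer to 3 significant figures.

Rearrange H = f²/(N·c) + f for N: N = f² / ((H − f)·c).
N = 14² / ((6820 − 14) × 0.024) = 196 / 163.3 ≈ 1.20.

f/1.20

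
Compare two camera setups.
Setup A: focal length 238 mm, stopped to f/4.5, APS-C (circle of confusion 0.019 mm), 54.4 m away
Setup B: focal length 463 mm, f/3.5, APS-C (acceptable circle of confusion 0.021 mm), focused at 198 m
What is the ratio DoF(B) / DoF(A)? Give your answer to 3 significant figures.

3.01

Setup A: H = 238²/(4.5×0.019) + 238 ≈ 662740.9 mm; DoF = Df − Dn = 59243.4 − 50288.7 ≈ 8954.7 mm.
Setup B: H = 463²/(3.5×0.021) + 463 ≈ 2917048.0 mm; DoF = Df − Dn = 212385 − 185440 ≈ 26945 mm.
Ratio = 26945 / 8954.7 ≈ 3.01.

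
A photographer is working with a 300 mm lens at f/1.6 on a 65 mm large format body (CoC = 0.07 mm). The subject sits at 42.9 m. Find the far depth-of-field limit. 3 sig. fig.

Hyperfocal distance H = f²/(N·c) + f = 300²/(1.6 × 0.07) + 300 = 90000/0.112 + 300 ≈ 803871.4 mm ≈ 803.9 m.
Far limit Df = s·(H − f)/(H − s) = 42900 × (803871.4 − 300) / (803871.4 − 42900) = 42900 × 803571.4 / 760971.4 ≈ 45302 mm ≈ 45.3 m.

45.3 m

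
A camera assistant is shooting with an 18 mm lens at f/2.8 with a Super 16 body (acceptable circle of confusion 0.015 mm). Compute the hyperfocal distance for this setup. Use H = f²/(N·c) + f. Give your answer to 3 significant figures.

Hyperfocal distance H = f²/(N·c) + f = 18²/(2.8 × 0.015) + 18 = 324/0.042 + 18 ≈ 7732.3 mm ≈ 7.73 m.

7.73 m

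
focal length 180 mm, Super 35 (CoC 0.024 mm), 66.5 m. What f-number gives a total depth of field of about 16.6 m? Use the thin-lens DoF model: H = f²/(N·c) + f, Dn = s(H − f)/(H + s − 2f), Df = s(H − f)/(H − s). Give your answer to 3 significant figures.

f/2.50

Write h = H − f = f²/(N·c). The thin-lens limits are Dn = s·h/(h + (s−f)) and Df = s·h/(h − (s−f)), so DoF = Df − Dn = 2·s·(s−f)·h / (h² − (s−f)²).
That is a quadratic in h: DoF·h² − 2·s·(s−f)·h − DoF·(s−f)² = 0 ⇒ h = (s−f)·(s + √(s² + DoF²)) / DoF = 66320 × (66500 + √(66500² + 16600²)) / 16600 = 66320 × (66500 + 68540.6) / 16600 ≈ 539511 mm.
Then N = f²/(c·h) = 180² / (0.024 × 539511) = 32400 / 12948 ≈ 2.50.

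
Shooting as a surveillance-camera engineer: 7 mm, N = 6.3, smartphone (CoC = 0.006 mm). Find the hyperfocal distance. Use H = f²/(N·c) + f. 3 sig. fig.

Hyperfocal distance H = f²/(N·c) + f = 7²/(6.3 × 0.006) + 7 = 49/0.0378 + 7 ≈ 1303.3 mm ≈ 1.30 m.

1.30 m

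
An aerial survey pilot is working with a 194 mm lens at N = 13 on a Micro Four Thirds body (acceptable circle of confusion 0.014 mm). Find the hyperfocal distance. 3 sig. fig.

Hyperfocal distance H = f²/(N·c) + f = 194²/(13 × 0.014) + 194 = 37636/0.182 + 194 ≈ 206985.2 mm ≈ 207 m.

207 m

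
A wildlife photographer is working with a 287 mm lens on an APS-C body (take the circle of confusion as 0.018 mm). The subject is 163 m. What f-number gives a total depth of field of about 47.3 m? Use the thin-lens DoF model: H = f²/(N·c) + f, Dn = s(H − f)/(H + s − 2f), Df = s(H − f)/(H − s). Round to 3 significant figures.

Write h = H − f = f²/(N·c). The thin-lens limits are Dn = s·h/(h + (s−f)) and Df = s·h/(h − (s−f)), so DoF = Df − Dn = 2·s·(s−f)·h / (h² − (s−f)²).
That is a quadratic in h: DoF·h² − 2·s·(s−f)·h − DoF·(s−f)² = 0 ⇒ h = (s−f)·(s + √(s² + DoF²)) / DoF = 162713 × (163000 + √(163000² + 47300²)) / 47300 = 162713 × (163000 + 169724) / 47300 ≈ 1144578 mm.
Then N = f²/(c·h) = 287² / (0.018 × 1144578) = 82369 / 20602 ≈ 4.

f/4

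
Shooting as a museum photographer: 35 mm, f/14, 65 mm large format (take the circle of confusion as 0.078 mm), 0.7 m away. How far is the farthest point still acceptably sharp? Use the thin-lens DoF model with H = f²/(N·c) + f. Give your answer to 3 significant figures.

Hyperfocal distance H = f²/(N·c) + f = 35²/(14 × 0.078) + 35 = 1225/1.092 + 35 ≈ 1156.8 mm ≈ 1.157 m.
Far limit Df = s·(H − f)/(H − s) = 700 × (1156.8 − 35) / (1156.8 − 700) = 700 × 1121.8 / 456.8 ≈ 1719.1 mm ≈ 1.72 m.

1.72 m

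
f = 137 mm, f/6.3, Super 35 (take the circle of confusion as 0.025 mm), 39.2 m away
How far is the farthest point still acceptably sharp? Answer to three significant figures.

Hyperfocal distance H = f²/(N·c) + f = 137²/(6.3 × 0.025) + 137 = 18769/0.1575 + 137 ≈ 119305.3 mm ≈ 119.3 m.
Far limit Df = s·(H − f)/(H − s) = 39200 × (119305.3 − 137) / (119305.3 − 39200) = 39200 × 119168.3 / 80105.3 ≈ 58316 mm ≈ 58.3 m.

58.3 m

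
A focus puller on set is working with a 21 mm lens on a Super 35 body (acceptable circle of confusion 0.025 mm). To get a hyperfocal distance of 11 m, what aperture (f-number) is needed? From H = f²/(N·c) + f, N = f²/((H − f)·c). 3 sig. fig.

f/1.61

Rearrange H = f²/(N·c) + f for N: N = f² / ((H − f)·c).
N = 21² / ((11000 − 21) × 0.025) = 441 / 274.5 ≈ 1.61.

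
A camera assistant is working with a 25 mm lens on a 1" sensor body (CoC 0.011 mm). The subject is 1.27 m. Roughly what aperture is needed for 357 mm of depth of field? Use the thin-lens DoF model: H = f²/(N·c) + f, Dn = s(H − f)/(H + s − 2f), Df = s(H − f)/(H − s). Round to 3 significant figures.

f/6.29

Write h = H − f = f²/(N·c). The thin-lens limits are Dn = s·h/(h + (s−f)) and Df = s·h/(h − (s−f)), so DoF = Df − Dn = 2·s·(s−f)·h / (h² − (s−f)²).
That is a quadratic in h: DoF·h² − 2·s·(s−f)·h − DoF·(s−f)² = 0 ⇒ h = (s−f)·(s + √(s² + DoF²)) / DoF = 1245 × (1270 + √(1270² + 357²)) / 357 = 1245 × (1270 + 1319.22) / 357 ≈ 9029.6 mm.
Then N = f²/(c·h) = 25² / (0.011 × 9029.6) = 625 / 99.326 ≈ 6.29.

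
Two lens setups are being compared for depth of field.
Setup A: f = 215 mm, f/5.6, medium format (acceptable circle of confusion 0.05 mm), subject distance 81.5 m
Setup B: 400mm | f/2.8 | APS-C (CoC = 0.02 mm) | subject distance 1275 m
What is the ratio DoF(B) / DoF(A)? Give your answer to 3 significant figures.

13.4

Setup A: H = 215²/(5.6×0.05) + 215 ≈ 165304.3 mm; DoF = Df − Dn = 160550 − 54611 ≈ 105939 mm.
Setup B: H = 400²/(2.8×0.02) + 400 ≈ 2857542.9 mm; DoF = Df − Dn = 2301901 − 881676 ≈ 1420225 mm.
Ratio = 1420225 / 105939 ≈ 13.4.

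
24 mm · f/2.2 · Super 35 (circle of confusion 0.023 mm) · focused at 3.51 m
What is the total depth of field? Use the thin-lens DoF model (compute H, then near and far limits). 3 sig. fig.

2.37 m

Hyperfocal distance H = f²/(N·c) + f = 24²/(2.2 × 0.023) + 24 = 576/0.0506 + 24 ≈ 11407.4 mm ≈ 11.41 m.
Near limit Dn = s·(H − f)/(H + s − 2f) = 3510 × (11407.4 − 24) / (11407.4 + 3510 − 2 × 24) = 3510 × 11383.4 / 14869.4 ≈ 2687.1 mm.
Far limit Df = s·(H − f)/(H − s) = 3510 × (11407.4 − 24) / (11407.4 − 3510) = 3510 × 11383.4 / 7897.4 ≈ 5059.4 mm.
Depth of field = Df − Dn = 5059.4 − 2687.1 ≈ 2372.3 mm ≈ 2.37 m.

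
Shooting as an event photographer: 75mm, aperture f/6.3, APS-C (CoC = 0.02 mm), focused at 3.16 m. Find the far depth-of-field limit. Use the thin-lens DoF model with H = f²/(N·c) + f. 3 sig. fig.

Hyperfocal distance H = f²/(N·c) + f = 75²/(6.3 × 0.02) + 75 = 5625/0.126 + 75 ≈ 44717.9 mm ≈ 44.72 m.
Far limit Df = s·(H − f)/(H − s) = 3160 × (44717.9 − 75) / (44717.9 − 3160) = 3160 × 44642.9 / 41557.9 ≈ 3394.6 mm ≈ 3.39 m.

3.39 m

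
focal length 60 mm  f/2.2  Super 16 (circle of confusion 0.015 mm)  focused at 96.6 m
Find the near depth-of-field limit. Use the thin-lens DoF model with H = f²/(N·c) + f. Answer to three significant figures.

51.2 m

Hyperfocal distance H = f²/(N·c) + f = 60²/(2.2 × 0.015) + 60 = 3600/0.033 + 60 ≈ 109150.9 mm ≈ 109.2 m.
Near limit Dn = s·(H − f)/(H + s − 2f) = 96600 × (109150.9 − 60) / (109150.9 + 96600 − 2 × 60) = 96600 × 109090.9 / 205630.9 ≈ 51248 mm ≈ 51.2 m.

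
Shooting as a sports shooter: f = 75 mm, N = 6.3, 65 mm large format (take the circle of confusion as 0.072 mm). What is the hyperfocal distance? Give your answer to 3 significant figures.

Hyperfocal distance H = f²/(N·c) + f = 75²/(6.3 × 0.072) + 75 = 5625/0.4536 + 75 ≈ 12475.8 mm ≈ 12.5 m.

12.5 m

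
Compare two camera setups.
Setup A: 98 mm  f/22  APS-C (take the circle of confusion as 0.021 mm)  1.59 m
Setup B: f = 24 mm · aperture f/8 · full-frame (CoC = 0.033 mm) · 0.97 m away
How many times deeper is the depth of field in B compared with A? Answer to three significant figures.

4.52

Setup A: H = 98²/(22×0.021) + 98 ≈ 20885.9 mm; DoF = Df − Dn = 1712.94 − 1483.52 ≈ 229.42 mm.
Setup B: H = 24²/(8×0.033) + 24 ≈ 2205.8 mm; DoF = Df − Dn = 1712.5 − 676.6 ≈ 1035.9 mm.
Ratio = 1035.9 / 229.42 ≈ 4.52.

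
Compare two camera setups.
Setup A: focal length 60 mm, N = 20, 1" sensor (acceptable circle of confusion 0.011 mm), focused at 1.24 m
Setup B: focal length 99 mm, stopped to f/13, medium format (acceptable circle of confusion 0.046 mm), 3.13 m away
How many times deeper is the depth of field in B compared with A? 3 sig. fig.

Setup A: H = 60²/(20×0.011) + 60 ≈ 16423.6 mm; DoF = Df − Dn = 1336.37 − 1156.60 ≈ 179.77 mm.
Setup B: H = 99²/(13×0.046) + 99 ≈ 16488.6 mm; DoF = Df − Dn = 3840.2 − 2641.5 ≈ 1198.7 mm.
Ratio = 1198.7 / 179.77 ≈ 6.67.

6.67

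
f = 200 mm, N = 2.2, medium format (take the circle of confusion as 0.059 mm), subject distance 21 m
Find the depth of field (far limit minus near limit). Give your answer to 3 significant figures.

Hyperfocal distance H = f²/(N·c) + f = 200²/(2.2 × 0.059) + 200 = 40000/0.1298 + 200 ≈ 308366.4 mm ≈ 308.4 m.
Near limit Dn = s·(H − f)/(H + s − 2f) = 21000 × (308366.4 − 200) / (308366.4 + 21000 − 2 × 200) = 21000 × 308166.4 / 328966.4 ≈ 19672.2 mm.
Far limit Df = s·(H − f)/(H − s) = 21000 × (308366.4 − 200) / (308366.4 − 21000) = 21000 × 308166.4 / 287366.4 ≈ 22520.0 mm.
Depth of field = Df − Dn = 22520.0 − 19672.2 ≈ 2847.8 mm ≈ 2.85 m.

2.85 m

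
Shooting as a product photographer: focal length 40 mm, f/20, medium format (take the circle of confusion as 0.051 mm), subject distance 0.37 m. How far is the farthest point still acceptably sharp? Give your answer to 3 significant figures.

469 mm

Hyperfocal distance H = f²/(N·c) + f = 40²/(20 × 0.051) + 40 = 1600/1.02 + 40 ≈ 1608.6 mm ≈ 1.609 m.
Far limit Df = s·(H − f)/(H − s) = 370 × (1608.6 − 40) / (1608.6 − 370) = 370 × 1568.6 / 1238.6 ≈ 468.58 mm.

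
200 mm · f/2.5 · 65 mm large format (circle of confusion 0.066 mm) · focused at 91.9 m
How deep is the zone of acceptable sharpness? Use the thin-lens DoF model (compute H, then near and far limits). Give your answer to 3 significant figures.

81.1 m

Hyperfocal distance H = f²/(N·c) + f = 200²/(2.5 × 0.066) + 200 = 40000/0.165 + 200 ≈ 242624.2 mm ≈ 242.6 m.
Near limit Dn = s·(H − f)/(H + s − 2f) = 91900 × (242624.2 − 200) / (242624.2 + 91900 − 2 × 200) = 91900 × 242424.2 / 334124.2 ≈ 66678 mm.
Far limit Df = s·(H − f)/(H − s) = 91900 × (242624.2 − 200) / (242624.2 − 91900) = 91900 × 242424.2 / 150724.2 ≈ 147812 mm.
Depth of field = Df − Dn = 147812 − 66678 ≈ 81134 mm ≈ 81.1 m.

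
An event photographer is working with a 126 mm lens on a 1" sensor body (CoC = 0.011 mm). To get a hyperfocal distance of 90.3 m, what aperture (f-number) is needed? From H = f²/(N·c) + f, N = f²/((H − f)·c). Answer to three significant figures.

f/16

Rearrange H = f²/(N·c) + f for N: N = f² / ((H − f)·c).
N = 126² / ((90300 − 126) × 0.011) = 15876 / 991.9 ≈ 16.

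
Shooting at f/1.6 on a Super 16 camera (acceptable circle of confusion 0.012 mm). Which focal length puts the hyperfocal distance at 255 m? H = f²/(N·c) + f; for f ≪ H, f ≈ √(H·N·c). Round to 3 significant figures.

From H = f²/(N·c) + f, with f ≪ H: f ≈ √(H·N·c) = √(255000 × 1.6 × 0.012) = √4896.0 ≈ 69.97 mm.
The +f correction barely moves this — solving exactly, f² + N·c·f − N·c·H = 0 ⇒ f = (−N·c + √((N·c)² + 4·N·c·H))/2 = (−0.0192 + √19584)/2 ≈ 69.962 mm, so f ≈ 70.0 mm.

70.0 mm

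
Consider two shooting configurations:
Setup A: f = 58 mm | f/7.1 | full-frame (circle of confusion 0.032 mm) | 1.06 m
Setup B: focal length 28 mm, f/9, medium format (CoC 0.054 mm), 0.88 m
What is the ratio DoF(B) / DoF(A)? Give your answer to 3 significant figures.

8.94

Setup A: H = 58²/(7.1×0.032) + 58 ≈ 14864.3 mm; DoF = Df − Dn = 1136.94 − 992.81 ≈ 144.13 mm.
Setup B: H = 28²/(9×0.054) + 28 ≈ 1641.2 mm; DoF = Df − Dn = 1865.0 − 575.9 ≈ 1289.1 mm.
Ratio = 1289.1 / 144.13 ≈ 8.94.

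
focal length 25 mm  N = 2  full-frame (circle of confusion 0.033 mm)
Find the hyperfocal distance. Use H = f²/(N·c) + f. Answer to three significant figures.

Hyperfocal distance H = f²/(N·c) + f = 25²/(2 × 0.033) + 25 = 625/0.066 + 25 ≈ 9494.7 mm ≈ 9.49 m.

9.49 m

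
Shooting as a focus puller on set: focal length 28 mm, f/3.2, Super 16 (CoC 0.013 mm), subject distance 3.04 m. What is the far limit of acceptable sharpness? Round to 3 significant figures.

3.62 m

Hyperfocal distance H = f²/(N·c) + f = 28²/(3.2 × 0.013) + 28 = 784/0.0416 + 28 ≈ 18874.2 mm ≈ 18.87 m.
Far limit Df = s·(H − f)/(H − s) = 3040 × (18874.2 − 28) / (18874.2 − 3040) = 3040 × 18846.2 / 15834.2 ≈ 3618.3 mm ≈ 3.62 m.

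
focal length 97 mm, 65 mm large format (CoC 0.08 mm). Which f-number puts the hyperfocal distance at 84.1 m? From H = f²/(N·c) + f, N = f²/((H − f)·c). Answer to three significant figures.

Rearrange H = f²/(N·c) + f for N: N = f² / ((H − f)·c).
N = 97² / ((84100 − 97) × 0.08) = 9409 / 6720 ≈ 1.40.

f/1.40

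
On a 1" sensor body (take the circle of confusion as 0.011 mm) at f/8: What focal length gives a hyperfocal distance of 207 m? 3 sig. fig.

From H = f²/(N·c) + f, with f ≪ H: f ≈ √(H·N·c) = √(207000 × 8 × 0.011) = √18216 ≈ 135.0 mm.
The +f correction barely moves this — solving exactly, f² + N·c·f − N·c·H = 0 ⇒ f = (−N·c + √((N·c)² + 4·N·c·H))/2 = (−0.088 + √72864)/2 ≈ 134.92 mm, so f ≈ 135 mm.

135 mm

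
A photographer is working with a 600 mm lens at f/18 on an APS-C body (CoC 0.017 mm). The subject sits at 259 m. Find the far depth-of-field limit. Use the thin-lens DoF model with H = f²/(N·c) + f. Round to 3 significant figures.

332 m

Hyperfocal distance H = f²/(N·c) + f = 600²/(18 × 0.017) + 600 = 360000/0.306 + 600 ≈ 1177070.6 mm ≈ 1177 m.
Far limit Df = s·(H − f)/(H − s) = 259000 × (1177070.6 − 600) / (1177070.6 − 259000) = 259000 × 1176470.6 / 918070.6 ≈ 331898 mm ≈ 332 m.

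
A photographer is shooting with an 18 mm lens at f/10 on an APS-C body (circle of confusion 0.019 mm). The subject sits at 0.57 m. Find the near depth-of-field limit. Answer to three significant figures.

431 mm

Hyperfocal distance H = f²/(N·c) + f = 18²/(10 × 0.019) + 18 = 324/0.19 + 18 ≈ 1723.3 mm ≈ 1.723 m.
Near limit Dn = s·(H − f)/(H + s − 2f) = 570 × (1723.3 − 18) / (1723.3 + 570 − 2 × 18) = 570 × 1705.3 / 2257.3 ≈ 430.61 mm.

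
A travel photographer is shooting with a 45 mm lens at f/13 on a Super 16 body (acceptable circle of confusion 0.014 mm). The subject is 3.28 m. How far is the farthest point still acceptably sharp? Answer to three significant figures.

4.62 m

Hyperfocal distance H = f²/(N·c) + f = 45²/(13 × 0.014) + 45 = 2025/0.182 + 45 ≈ 11171.4 mm ≈ 11.17 m.
Far limit Df = s·(H − f)/(H − s) = 3280 × (11171.4 − 45) / (11171.4 − 3280) = 3280 × 11126.4 / 7891.4 ≈ 4624.6 mm ≈ 4.62 m.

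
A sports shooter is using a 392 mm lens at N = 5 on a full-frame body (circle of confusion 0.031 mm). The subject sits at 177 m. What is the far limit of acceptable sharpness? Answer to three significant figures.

215 m

Hyperfocal distance H = f²/(N·c) + f = 392²/(5 × 0.031) + 392 = 153664/0.155 + 392 ≈ 991772.6 mm ≈ 991.8 m.
Far limit Df = s·(H − f)/(H − s) = 177000 × (991772.6 − 392) / (991772.6 − 177000) = 177000 × 991380.6 / 814772.6 ≈ 215366 mm ≈ 215 m.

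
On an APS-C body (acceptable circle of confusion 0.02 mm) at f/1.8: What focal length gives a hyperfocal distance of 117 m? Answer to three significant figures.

64.9 mm

From H = f²/(N·c) + f, with f ≪ H: f ≈ √(H·N·c) = √(117000 × 1.8 × 0.02) = √4212.0 ≈ 64.90 mm.
The +f correction barely moves this — solving exactly, f² + N·c·f − N·c·H = 0 ⇒ f = (−N·c + √((N·c)² + 4·N·c·H))/2 = (−0.036 + √16848)/2 ≈ 64.882 mm, so f ≈ 64.9 mm.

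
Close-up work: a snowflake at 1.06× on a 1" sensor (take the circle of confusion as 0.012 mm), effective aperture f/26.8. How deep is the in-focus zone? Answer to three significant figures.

0.572 mm

At magnification m, DoF ≈ 2·N_eff·c/m² = 2 × 26.8 × 0.012 / 1.06² = 0.6432 / 1.124 ≈ 0.572 mm.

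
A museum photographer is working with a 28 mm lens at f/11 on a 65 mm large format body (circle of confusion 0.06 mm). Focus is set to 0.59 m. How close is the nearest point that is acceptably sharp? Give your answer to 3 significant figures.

Hyperfocal distance H = f²/(N·c) + f = 28²/(11 × 0.06) + 28 = 784/0.66 + 28 ≈ 1215.9 mm ≈ 1.216 m.
Near limit Dn = s·(H − f)/(H + s − 2f) = 590 × (1215.9 − 28) / (1215.9 + 590 − 2 × 28) = 590 × 1187.9 / 1749.9 ≈ 400.51 mm.

401 mm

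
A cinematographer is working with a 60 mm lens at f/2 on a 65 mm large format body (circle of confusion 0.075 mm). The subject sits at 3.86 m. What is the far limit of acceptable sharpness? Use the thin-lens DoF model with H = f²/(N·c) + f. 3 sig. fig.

Hyperfocal distance H = f²/(N·c) + f = 60²/(2 × 0.075) + 60 = 3600/0.15 + 60 ≈ 24060.0 mm ≈ 24.06 m.
Far limit Df = s·(H − f)/(H − s) = 3860 × (24060.0 − 60) / (24060.0 − 3860) = 3860 × 24000.0 / 20200.0 ≈ 4586.1 mm ≈ 4.59 m.

4.59 m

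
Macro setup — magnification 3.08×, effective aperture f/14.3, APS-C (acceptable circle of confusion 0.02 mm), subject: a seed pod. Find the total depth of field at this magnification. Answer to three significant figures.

0.0603 mm

At magnification m, DoF ≈ 2·N_eff·c/m² = 2 × 14.3 × 0.02 / 3.08² = 0.572 / 9.486 ≈ 0.0603 mm.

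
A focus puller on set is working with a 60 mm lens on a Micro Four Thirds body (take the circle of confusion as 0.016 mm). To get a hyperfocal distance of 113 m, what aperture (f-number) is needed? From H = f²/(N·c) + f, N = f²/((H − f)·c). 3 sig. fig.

Rearrange H = f²/(N·c) + f for N: N = f² / ((H − f)·c).
N = 60² / ((113000 − 60) × 0.016) = 3600 / 1807 ≈ 1.99.

f/1.99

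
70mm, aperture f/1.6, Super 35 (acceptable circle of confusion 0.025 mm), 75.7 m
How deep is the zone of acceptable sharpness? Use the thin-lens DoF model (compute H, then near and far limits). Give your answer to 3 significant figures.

Hyperfocal distance H = f²/(N·c) + f = 70²/(1.6 × 0.025) + 70 = 4900/0.04 + 70 ≈ 122570.0 mm ≈ 122.6 m.
Near limit Dn = s·(H − f)/(H + s − 2f) = 75700 × (122570.0 − 70) / (122570.0 + 75700 − 2 × 70) = 75700 × 122500.0 / 198130.0 ≈ 46804 mm.
Far limit Df = s·(H − f)/(H − s) = 75700 × (122570.0 − 70) / (122570.0 − 75700) = 75700 × 122500.0 / 46870.0 ≈ 197850 mm.
Depth of field = Df − Dn = 197850 − 46804 ≈ 151046 mm ≈ 151 m.

151 m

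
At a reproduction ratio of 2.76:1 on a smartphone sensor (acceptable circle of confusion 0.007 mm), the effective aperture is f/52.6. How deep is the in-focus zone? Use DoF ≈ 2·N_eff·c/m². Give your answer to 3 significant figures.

At magnification m, DoF ≈ 2·N_eff·c/m² = 2 × 52.6 × 0.007 / 2.76² = 0.7364 / 7.618 ≈ 0.0967 mm.

0.0967 mm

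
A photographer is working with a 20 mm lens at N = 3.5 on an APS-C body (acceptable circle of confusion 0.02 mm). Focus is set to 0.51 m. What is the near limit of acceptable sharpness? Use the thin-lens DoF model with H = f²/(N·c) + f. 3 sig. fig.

470 mm

Hyperfocal distance H = f²/(N·c) + f = 20²/(3.5 × 0.02) + 20 = 400/0.07 + 20 ≈ 5734.3 mm ≈ 5.734 m.
Near limit Dn = s·(H − f)/(H + s − 2f) = 510 × (5734.3 − 20) / (5734.3 + 510 − 2 × 20) = 510 × 5714.3 / 6204.3 ≈ 469.72 mm.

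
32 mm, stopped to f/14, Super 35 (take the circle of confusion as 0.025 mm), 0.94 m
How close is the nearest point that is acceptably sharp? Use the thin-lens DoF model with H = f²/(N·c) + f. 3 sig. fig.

Hyperfocal distance H = f²/(N·c) + f = 32²/(14 × 0.025) + 32 = 1024/0.35 + 32 ≈ 2957.7 mm ≈ 2.958 m.
Near limit Dn = s·(H − f)/(H + s − 2f) = 940 × (2957.7 − 32) / (2957.7 + 940 − 2 × 32) = 940 × 2925.7 / 3833.7 ≈ 717.36 mm ≈ 0.717 m.

0.717 m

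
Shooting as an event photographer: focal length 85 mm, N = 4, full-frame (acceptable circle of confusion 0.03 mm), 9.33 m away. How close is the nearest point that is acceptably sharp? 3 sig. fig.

8.09 m

Hyperfocal distance H = f²/(N·c) + f = 85²/(4 × 0.03) + 85 = 7225/0.12 + 85 ≈ 60293.3 mm ≈ 60.29 m.
Near limit Dn = s·(H − f)/(H + s − 2f) = 9330 × (60293.3 − 85) / (60293.3 + 9330 − 2 × 85) = 9330 × 60208.3 / 69453.3 ≈ 8088.1 mm ≈ 8.09 m.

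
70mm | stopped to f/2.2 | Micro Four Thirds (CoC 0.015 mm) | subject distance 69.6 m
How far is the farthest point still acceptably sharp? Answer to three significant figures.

131 m

Hyperfocal distance H = f²/(N·c) + f = 70²/(2.2 × 0.015) + 70 = 4900/0.033 + 70 ≈ 148554.8 mm ≈ 148.6 m.
Far limit Df = s·(H − f)/(H − s) = 69600 × (148554.8 − 70) / (148554.8 − 69600) = 69600 × 148484.8 / 78954.8 ≈ 130892 mm ≈ 131 m.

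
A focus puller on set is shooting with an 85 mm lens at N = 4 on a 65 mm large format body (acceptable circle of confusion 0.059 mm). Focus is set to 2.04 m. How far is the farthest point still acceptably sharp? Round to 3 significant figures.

Hyperfocal distance H = f²/(N·c) + f = 85²/(4 × 0.059) + 85 = 7225/0.236 + 85 ≈ 30699.4 mm ≈ 30.70 m.
Far limit Df = s·(H − f)/(H − s) = 2040 × (30699.4 − 85) / (30699.4 − 2040) = 2040 × 30614.4 / 28659.4 ≈ 2179.2 mm ≈ 2.18 m.

2.18 m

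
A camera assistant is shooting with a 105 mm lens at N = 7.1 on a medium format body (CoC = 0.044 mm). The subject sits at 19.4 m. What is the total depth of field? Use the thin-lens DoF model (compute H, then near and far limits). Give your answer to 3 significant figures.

30.3 m

Hyperfocal distance H = f²/(N·c) + f = 105²/(7.1 × 0.044) + 105 = 11025/0.3124 + 105 ≈ 35396.3 mm ≈ 35.40 m.
Near limit Dn = s·(H − f)/(H + s − 2f) = 19400 × (35396.3 − 105) / (35396.3 + 19400 − 2 × 105) = 19400 × 35291.3 / 54586.3 ≈ 12543 mm.
Far limit Df = s·(H − f)/(H − s) = 19400 × (35396.3 − 105) / (35396.3 − 19400) = 19400 × 35291.3 / 15996.3 ≈ 42801 mm.
Depth of field = Df − Dn = 42801 − 12543 ≈ 30258 mm ≈ 30.3 m.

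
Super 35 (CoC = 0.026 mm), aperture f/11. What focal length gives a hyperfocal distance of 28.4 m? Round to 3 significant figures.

90.0 mm

From H = f²/(N·c) + f, with f ≪ H: f ≈ √(H·N·c) = √(28400 × 11 × 0.026) = √8122.4 ≈ 90.12 mm.
Exact: f² + N·c·f − N·c·H = 0 ⇒ f = (−N·c + √((N·c)² + 4·N·c·H))/2 = (−0.286 + √32490)/2 ≈ 89.981 mm ≈ 90.0 mm.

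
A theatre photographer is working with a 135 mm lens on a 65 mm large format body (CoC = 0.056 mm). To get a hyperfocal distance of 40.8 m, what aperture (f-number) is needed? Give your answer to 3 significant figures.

f/8

Rearrange H = f²/(N·c) + f for N: N = f² / ((H − f)·c).
N = 135² / ((40800 − 135) × 0.056) = 18225 / 2277 ≈ 8.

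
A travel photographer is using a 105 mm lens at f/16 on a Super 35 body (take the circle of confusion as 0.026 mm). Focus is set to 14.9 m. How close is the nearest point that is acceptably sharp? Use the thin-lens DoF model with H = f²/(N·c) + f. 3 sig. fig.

9.56 m

Hyperfocal distance H = f²/(N·c) + f = 105²/(16 × 0.026) + 105 = 11025/0.416 + 105 ≈ 26607.4 mm ≈ 26.61 m.
Near limit Dn = s·(H − f)/(H + s − 2f) = 14900 × (26607.4 − 105) / (26607.4 + 14900 − 2 × 105) = 14900 × 26502.4 / 41297.4 ≈ 9562.0 mm ≈ 9.56 m.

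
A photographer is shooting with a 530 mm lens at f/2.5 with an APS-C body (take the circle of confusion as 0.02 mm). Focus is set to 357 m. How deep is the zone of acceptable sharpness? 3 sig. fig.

Hyperfocal distance H = f²/(N·c) + f = 530²/(2.5 × 0.02) + 530 = 280900/0.05 + 530 ≈ 5618530.0 mm ≈ 5619 m.
Near limit Dn = s·(H − f)/(H + s − 2f) = 357000 × (5618530.0 − 530) / (5618530.0 + 357000 − 2 × 530) = 357000 × 5618000.0 / 5974470.0 ≈ 335699 mm.
Far limit Df = s·(H − f)/(H − s) = 357000 × (5618530.0 − 530) / (5618530.0 − 357000) = 357000 × 5618000.0 / 5261530.0 ≈ 381187 mm.
Depth of field = Df − Dn = 381187 − 335699 ≈ 45488 mm ≈ 45.5 m.

45.5 m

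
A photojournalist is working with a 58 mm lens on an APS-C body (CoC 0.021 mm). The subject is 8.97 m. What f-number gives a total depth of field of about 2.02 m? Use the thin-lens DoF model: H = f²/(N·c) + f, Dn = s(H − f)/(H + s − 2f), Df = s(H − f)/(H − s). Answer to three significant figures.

Write h = H − f = f²/(N·c). The thin-lens limits are Dn = s·h/(h + (s−f)) and Df = s·h/(h − (s−f)), so DoF = Df − Dn = 2·s·(s−f)·h / (h² − (s−f)²).
That is a quadratic in h: DoF·h² − 2·s·(s−f)·h − DoF·(s−f)² = 0 ⇒ h = (s−f)·(s + √(s² + DoF²)) / DoF = 8912 × (8970 + √(8970² + 2020²)) / 2020 = 8912 × (8970 + 9194.63) / 2020 ≈ 80140 mm.
Then N = f²/(c·h) = 58² / (0.021 × 80140) = 3364 / 1682.9 ≈ 2.00.

f/2.00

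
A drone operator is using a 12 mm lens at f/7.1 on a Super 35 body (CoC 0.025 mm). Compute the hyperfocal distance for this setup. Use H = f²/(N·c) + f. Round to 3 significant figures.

Hyperfocal distance H = f²/(N·c) + f = 12²/(7.1 × 0.025) + 12 = 144/0.1775 + 12 ≈ 823.3 mm ≈ 0.823 m.

0.823 m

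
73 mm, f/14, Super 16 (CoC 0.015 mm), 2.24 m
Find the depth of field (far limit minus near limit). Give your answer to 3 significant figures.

Hyperfocal distance H = f²/(N·c) + f = 73²/(14 × 0.015) + 73 = 5329/0.21 + 73 ≈ 25449.2 mm ≈ 25.45 m.
Near limit Dn = s·(H − f)/(H + s − 2f) = 2240 × (25449.2 − 73) / (25449.2 + 2240 − 2 × 73) = 2240 × 25376.2 / 27543.2 ≈ 2063.76 mm.
Far limit Df = s·(H − f)/(H − s) = 2240 × (25449.2 − 73) / (25449.2 − 2240) = 2240 × 25376.2 / 23209.2 ≈ 2449.14 mm.
Depth of field = Df − Dn = 2449.14 − 2063.76 ≈ 385.38 mm.

385 mm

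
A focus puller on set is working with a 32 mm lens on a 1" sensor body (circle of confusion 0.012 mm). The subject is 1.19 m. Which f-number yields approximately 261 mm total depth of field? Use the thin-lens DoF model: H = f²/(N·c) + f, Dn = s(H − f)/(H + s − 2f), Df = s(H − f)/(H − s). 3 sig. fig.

Write h = H − f = f²/(N·c). The thin-lens limits are Dn = s·h/(h + (s−f)) and Df = s·h/(h − (s−f)), so DoF = Df − Dn = 2·s·(s−f)·h / (h² − (s−f)²).
That is a quadratic in h: DoF·h² − 2·s·(s−f)·h − DoF·(s−f)² = 0 ⇒ h = (s−f)·(s + √(s² + DoF²)) / DoF = 1158 × (1190 + √(1190² + 261²)) / 261 = 1158 × (1190 + 1218.29) / 261 ≈ 10685 mm.
Then N = f²/(c·h) = 32² / (0.012 × 10685) = 1024 / 128.22 ≈ 7.99.

f/7.99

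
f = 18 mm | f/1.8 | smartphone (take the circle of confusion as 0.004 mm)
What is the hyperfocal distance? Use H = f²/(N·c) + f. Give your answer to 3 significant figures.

Hyperfocal distance H = f²/(N·c) + f = 18²/(1.8 × 0.004) + 18 = 324/0.0072 + 18 ≈ 45018.0 mm ≈ 45.0 m.

45.0 m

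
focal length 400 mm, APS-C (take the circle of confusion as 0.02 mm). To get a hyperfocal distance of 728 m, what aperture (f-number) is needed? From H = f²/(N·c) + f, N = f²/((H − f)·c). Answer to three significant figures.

Rearrange H = f²/(N·c) + f for N: N = f² / ((H − f)·c).
N = 400² / ((728000 − 400) × 0.02) = 160000 / 14552 ≈ 11.

f/11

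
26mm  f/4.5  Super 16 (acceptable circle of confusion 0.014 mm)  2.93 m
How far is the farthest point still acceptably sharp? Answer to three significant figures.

Hyperfocal distance H = f²/(N·c) + f = 26²/(4.5 × 0.014) + 26 = 676/0.063 + 26 ≈ 10756.2 mm ≈ 10.76 m.
Far limit Df = s·(H − f)/(H − s) = 2930 × (10756.2 − 26) / (10756.2 − 2930) = 2930 × 10730.2 / 7826.2 ≈ 4017.2 mm ≈ 4.02 m.

4.02 m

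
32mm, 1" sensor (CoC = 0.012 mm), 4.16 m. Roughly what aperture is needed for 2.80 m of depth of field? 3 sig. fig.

Write h = H − f = f²/(N·c). The thin-lens limits are Dn = s·h/(h + (s−f)) and Df = s·h/(h − (s−f)), so DoF = Df − Dn = 2·s·(s−f)·h / (h² − (s−f)²).
That is a quadratic in h: DoF·h² − 2·s·(s−f)·h − DoF·(s−f)² = 0 ⇒ h = (s−f)·(s + √(s² + DoF²)) / DoF = 4128 × (4160 + √(4160² + 2800²)) / 2800 = 4128 × (4160 + 5014.54) / 2800 ≈ 13526 mm.
Then N = f²/(c·h) = 32² / (0.012 × 13526) = 1024 / 162.31 ≈ 6.31.

f/6.31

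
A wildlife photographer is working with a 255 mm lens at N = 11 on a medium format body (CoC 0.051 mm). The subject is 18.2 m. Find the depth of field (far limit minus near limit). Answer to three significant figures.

Hyperfocal distance H = f²/(N·c) + f = 255²/(11 × 0.051) + 255 = 65025/0.561 + 255 ≈ 116164.1 mm ≈ 116.2 m.
Near limit Dn = s·(H − f)/(H + s − 2f) = 18200 × (116164.1 − 255) / (116164.1 + 18200 − 2 × 255) = 18200 × 115909.1 / 133854.1 ≈ 15760.0 mm.
Far limit Df = s·(H − f)/(H − s) = 18200 × (116164.1 − 255) / (116164.1 − 18200) = 18200 × 115909.1 / 97964.1 ≈ 21533.9 mm.
Depth of field = Df − Dn = 21533.9 − 15760.0 ≈ 5773.9 mm ≈ 5.77 m.

5.77 m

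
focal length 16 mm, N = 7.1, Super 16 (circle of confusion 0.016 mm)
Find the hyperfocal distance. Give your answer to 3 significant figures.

Hyperfocal distance H = f²/(N·c) + f = 16²/(7.1 × 0.016) + 16 = 256/0.1136 + 16 ≈ 2269.5 mm ≈ 2.27 m.

2.27 m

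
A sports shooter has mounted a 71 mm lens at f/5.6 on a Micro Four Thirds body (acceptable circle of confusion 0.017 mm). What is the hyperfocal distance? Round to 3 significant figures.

Hyperfocal distance H = f²/(N·c) + f = 71²/(5.6 × 0.017) + 71 = 5041/0.0952 + 71 ≈ 53022.7 mm ≈ 53.0 m.

53.0 m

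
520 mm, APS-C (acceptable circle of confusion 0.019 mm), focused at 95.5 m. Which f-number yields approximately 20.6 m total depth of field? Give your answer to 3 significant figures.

f/16

Write h = H − f = f²/(N·c). The thin-lens limits are Dn = s·h/(h + (s−f)) and Df = s·h/(h − (s−f)), so DoF = Df − Dn = 2·s·(s−f)·h / (h² − (s−f)²).
That is a quadratic in h: DoF·h² − 2·s·(s−f)·h − DoF·(s−f)² = 0 ⇒ h = (s−f)·(s + √(s² + DoF²)) / DoF = 94980 × (95500 + √(95500² + 20600²)) / 20600 = 94980 × (95500 + 97696.5) / 20600 ≈ 890767 mm.
Then N = f²/(c·h) = 520² / (0.019 × 890767) = 270400 / 16925 ≈ 16.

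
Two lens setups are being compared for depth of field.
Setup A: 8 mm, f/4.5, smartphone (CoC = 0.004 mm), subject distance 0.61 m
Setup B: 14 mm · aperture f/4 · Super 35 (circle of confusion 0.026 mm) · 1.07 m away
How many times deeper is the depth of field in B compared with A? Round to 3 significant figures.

8.22

Setup A: H = 8²/(4.5×0.004) + 8 ≈ 3563.6 mm; DoF = Df − Dn = 734.33 − 521.67 ≈ 212.66 mm.
Setup B: H = 14²/(4×0.026) + 14 ≈ 1898.6 mm; DoF = Df − Dn = 2433.6 − 685.8 ≈ 1747.8 mm.
Ratio = 1747.8 / 212.66 ≈ 8.22.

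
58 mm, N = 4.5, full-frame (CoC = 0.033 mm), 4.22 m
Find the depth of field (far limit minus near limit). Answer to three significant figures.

Hyperfocal distance H = f²/(N·c) + f = 58²/(4.5 × 0.033) + 58 = 3364/0.1485 + 58 ≈ 22711.2 mm ≈ 22.71 m.
Near limit Dn = s·(H − f)/(H + s − 2f) = 4220 × (22711.2 − 58) / (22711.2 + 4220 − 2 × 58) = 4220 × 22653.2 / 26815.2 ≈ 3565.0 mm.
Far limit Df = s·(H − f)/(H − s) = 4220 × (22711.2 − 58) / (22711.2 − 4220) = 4220 × 22653.2 / 18491.2 ≈ 5169.8 mm.
Depth of field = Df − Dn = 5169.8 − 3565.0 ≈ 1604.8 mm ≈ 1.60 m.

1.60 m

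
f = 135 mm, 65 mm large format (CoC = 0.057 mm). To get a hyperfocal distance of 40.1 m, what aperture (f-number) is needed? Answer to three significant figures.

Rearrange H = f²/(N·c) + f for N: N = f² / ((H − f)·c).
N = 135² / ((40100 − 135) × 0.057) = 18225 / 2278 ≈ 8.

f/8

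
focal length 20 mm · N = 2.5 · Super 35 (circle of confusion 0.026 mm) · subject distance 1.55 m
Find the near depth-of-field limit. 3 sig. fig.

1.24 m

Hyperfocal distance H = f²/(N·c) + f = 20²/(2.5 × 0.026) + 20 = 400/0.065 + 20 ≈ 6173.8 mm ≈ 6.174 m.
Near limit Dn = s·(H − f)/(H + s − 2f) = 1550 × (6173.8 − 20) / (6173.8 + 1550 − 2 × 20) = 1550 × 6153.8 / 7683.8 ≈ 1241.4 mm ≈ 1.24 m.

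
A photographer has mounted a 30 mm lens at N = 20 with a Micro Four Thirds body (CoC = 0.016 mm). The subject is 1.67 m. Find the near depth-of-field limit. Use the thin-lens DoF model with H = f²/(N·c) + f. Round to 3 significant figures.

1.05 m

Hyperfocal distance H = f²/(N·c) + f = 30²/(20 × 0.016) + 30 = 900/0.32 + 30 ≈ 2842.5 mm ≈ 2.842 m.
Near limit Dn = s·(H − f)/(H + s − 2f) = 1670 × (2842.5 − 30) / (2842.5 + 1670 − 2 × 30) = 1670 × 2812.5 / 4452.5 ≈ 1054.9 mm ≈ 1.05 m.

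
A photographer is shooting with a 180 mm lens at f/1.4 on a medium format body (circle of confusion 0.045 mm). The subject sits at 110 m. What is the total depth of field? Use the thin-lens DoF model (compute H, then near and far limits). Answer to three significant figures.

49.2 m

Hyperfocal distance H = f²/(N·c) + f = 180²/(1.4 × 0.045) + 180 = 32400/0.063 + 180 ≈ 514465.7 mm ≈ 514.5 m.
Near limit Dn = s·(H − f)/(H + s − 2f) = 110000 × (514465.7 − 180) / (514465.7 + 110000 − 2 × 180) = 110000 × 514285.7 / 624105.7 ≈ 90644 mm.
Far limit Df = s·(H − f)/(H − s) = 110000 × (514465.7 − 180) / (514465.7 − 110000) = 110000 × 514285.7 / 404465.7 ≈ 139867 mm.
Depth of field = Df − Dn = 139867 − 90644 ≈ 49223 mm ≈ 49.2 m.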